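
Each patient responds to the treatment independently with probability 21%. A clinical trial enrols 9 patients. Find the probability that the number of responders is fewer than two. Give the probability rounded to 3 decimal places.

X ~ Binomial(9, 0.21); P(X ≤ 1) = Σ C(9,k) p^k (1−p)^(9−k) over k:
  k=0: C(9,0)·0.21^0·0.79^9 = 0.11985
  k=1: C(9,1)·0.21^1·0.79^8 = 0.28673
Total = 0.40659

0.407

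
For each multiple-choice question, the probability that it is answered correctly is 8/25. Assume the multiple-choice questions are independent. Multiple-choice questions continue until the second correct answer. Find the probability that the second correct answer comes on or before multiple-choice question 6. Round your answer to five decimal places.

0.62198

Finishing within 6 multiple-choice questions ⇔ at least 2 successes in the first 6. With X ~ Binomial(6, 0.32), P(Y ≤ 6) = 1 − P(X ≤ 1).
  k=0: C(6,0)·0.32^0·0.68^6 = 0.0988675
  k=1: C(6,1)·0.32^1·0.68^5 = 0.2791552
1 − 0.3780227 = 0.6219773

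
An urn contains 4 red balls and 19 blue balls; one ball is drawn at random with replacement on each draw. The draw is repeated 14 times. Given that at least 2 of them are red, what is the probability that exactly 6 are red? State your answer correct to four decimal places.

0.0248

X ~ Binomial(14, 0.173913). Want P(X=6 | X≥2) = P(X=6) / P(X≥2).
P(X=6) = C(14,6)·0.173913^6·0.826087^8 = 0.018020
P(X≥2) = 1 − 0.068922 − 0.203140 = 0.727938
Ratio = 0.018020 / 0.727938 = 0.024755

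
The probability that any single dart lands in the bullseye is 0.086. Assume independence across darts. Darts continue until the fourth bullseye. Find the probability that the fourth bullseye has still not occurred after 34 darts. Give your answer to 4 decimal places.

0.6652

Needing more than 34 darts ⇔ fewer than 4 successes in the first 34. With X ~ Binomial(34, 0.086), P(Y > 34) = P(X ≤ 3).
  k=0: C(34,0)·0.086^0·0.914^34 = 0.047008
  k=1: C(34,1)·0.086^1·0.914^33 = 0.150384
  k=2: C(34,2)·0.086^2·0.914^32 = 0.233474
  k=3: C(34,3)·0.086^3·0.914^31 = 0.234325
P(X ≤ 3) = 0.665191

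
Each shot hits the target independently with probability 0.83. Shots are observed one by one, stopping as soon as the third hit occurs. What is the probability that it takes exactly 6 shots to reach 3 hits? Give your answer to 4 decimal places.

Y = trial on which the third success occurs; negative binomial, r=3, p=0.83.
P(Y=6) = C(5,2) · p^3 · (1−p)^3
= 10 · 0.57179 · 0.004913 = 0.028092

0.0281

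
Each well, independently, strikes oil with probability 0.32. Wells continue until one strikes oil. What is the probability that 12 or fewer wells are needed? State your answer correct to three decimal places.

Y = number of wells to the first success; geometric, p = 0.32.
P(Y ≤ 12) = 1 − (1−p)^12 = 1 − 0.00977 = 0.99023

0.990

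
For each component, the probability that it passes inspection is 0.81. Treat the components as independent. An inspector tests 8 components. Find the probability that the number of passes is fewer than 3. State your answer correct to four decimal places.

0.0009

X ~ Binomial(8, 0.81); P(X ≤ 2) = Σ C(8,k) p^k (1−p)^(8−k) over k:
  k=0: C(8,0)·0.81^0·0.19^8 = 0.000002
  k=1: C(8,1)·0.81^1·0.19^7 = 0.000058
  k=2: C(8,2)·0.81^2·0.19^6 = 0.000864
Total = 0.000924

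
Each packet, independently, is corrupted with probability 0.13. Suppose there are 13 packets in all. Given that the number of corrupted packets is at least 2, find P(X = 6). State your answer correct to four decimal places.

X ~ Binomial(13, 0.13). Want P(X=6 | X≥2) = P(X=6) / P(X≥2).
P(X=6) = C(13,6)·0.13^6·0.87^7 = 0.003125
P(X≥2) = 1 − 0.163588 − 0.317774 = 0.518639
Ratio = 0.003125 / 0.518639 = 0.006025

0.0060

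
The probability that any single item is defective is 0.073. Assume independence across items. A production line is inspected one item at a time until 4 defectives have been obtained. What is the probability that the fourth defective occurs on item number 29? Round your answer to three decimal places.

0.014

Y = trial on which the fourth success occurs; negative binomial, r=4, p=0.073.
P(Y=29) = C(28,3) · p^4 · (1−p)^25
= 3276 · 2.8398e-05 · 0.15031 = 0.01398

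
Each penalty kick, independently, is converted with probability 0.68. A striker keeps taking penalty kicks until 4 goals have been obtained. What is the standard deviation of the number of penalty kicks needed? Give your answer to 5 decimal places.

Y = total penalty kicks until the fourth success; negative binomial with r=4, p=0.68.
SD(Y) = √[r(1−p)/p²] = √(2.7681661) = 1.6637807

1.66378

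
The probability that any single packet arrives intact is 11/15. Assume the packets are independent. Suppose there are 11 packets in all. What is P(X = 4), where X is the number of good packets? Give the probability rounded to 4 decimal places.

X ~ Binomial(n=11, p=0.733333).
P(X=4) = C(11,4) · p^4 · (1−p)^7
= 330 · 0.2892 · 9.5892e-05 = 0.009152

0.0092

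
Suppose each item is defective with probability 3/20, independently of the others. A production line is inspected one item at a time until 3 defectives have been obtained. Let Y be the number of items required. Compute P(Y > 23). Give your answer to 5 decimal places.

0.30796

Needing more than 23 items ⇔ fewer than 3 successes in the first 23. With X ~ Binomial(23, 0.15), P(Y > 23) = P(X ≤ 2).
  k=0: C(23,0)·0.15^0·0.85^23 = 0.0238032
  k=1: C(23,1)·0.15^1·0.85^22 = 0.0966130
  k=2: C(23,2)·0.15^2·0.85^21 = 0.1875428
P(X ≤ 2) = 0.3079590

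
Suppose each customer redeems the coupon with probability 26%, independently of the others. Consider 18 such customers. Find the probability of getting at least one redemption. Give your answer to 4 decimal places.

P(at least one) = 1 − P(none) = 1 − (1 − 0.26)^18
= 1 − 0.004428 = 0.995572

0.9956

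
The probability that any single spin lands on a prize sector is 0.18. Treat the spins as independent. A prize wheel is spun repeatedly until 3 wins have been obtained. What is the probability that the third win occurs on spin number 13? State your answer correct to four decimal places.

Y = trial on which the third success occurs; negative binomial, r=3, p=0.18.
P(Y=13) = C(12,2) · p^3 · (1−p)^10
= 66 · 0.005832 · 0.13745 = 0.052905

0.0529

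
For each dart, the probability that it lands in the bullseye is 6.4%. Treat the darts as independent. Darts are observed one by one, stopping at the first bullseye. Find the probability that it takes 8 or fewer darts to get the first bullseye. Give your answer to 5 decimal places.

Y = number of darts to the first success; geometric, p = 0.064.
P(Y ≤ 8) = 1 − (1−p)^8 = 1 − 0.5891241 = 0.4108759

0.41088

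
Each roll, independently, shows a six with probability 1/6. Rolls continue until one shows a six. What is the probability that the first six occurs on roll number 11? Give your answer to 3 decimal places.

0.027

Geometric (trials to first success), p = 0.166667.
P(Y = 11) = (1−p)^10 · p = 0.16151 · 0.166667 = 0.02692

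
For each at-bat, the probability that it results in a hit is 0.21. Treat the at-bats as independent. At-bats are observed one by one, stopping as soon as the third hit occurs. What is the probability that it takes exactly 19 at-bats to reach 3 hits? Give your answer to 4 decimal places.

0.0326

Y = trial on which the third success occurs; negative binomial, r=3, p=0.21.
P(Y=19) = C(18,2) · p^3 · (1−p)^16
= 153 · 0.009261 · 0.023016 = 0.032612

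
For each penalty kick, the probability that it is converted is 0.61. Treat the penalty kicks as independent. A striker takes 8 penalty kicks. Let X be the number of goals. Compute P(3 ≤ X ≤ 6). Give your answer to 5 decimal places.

0.83888

X ~ Binomial(8, 0.61); P(3 ≤ X ≤ 6) = Σ C(8,k) p^k (1−p)^(8−k) over k:
  k=3: C(8,3)·0.61^3·0.39^5 = 0.1146834
  k=4: C(8,4)·0.61^4·0.39^4 = 0.2242208
  k=5: C(8,5)·0.61^5·0.39^3 = 0.2805634
  k=6: C(8,6)·0.61^6·0.39^2 = 0.2194150
Total = 0.8388825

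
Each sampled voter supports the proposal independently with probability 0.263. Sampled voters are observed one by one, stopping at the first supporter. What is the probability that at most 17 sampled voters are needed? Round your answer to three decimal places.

0.994

Y = number of sampled voters to the first success; geometric, p = 0.263.
P(Y ≤ 17) = 1 − (1−p)^17 = 1 − 0.00558 = 0.99442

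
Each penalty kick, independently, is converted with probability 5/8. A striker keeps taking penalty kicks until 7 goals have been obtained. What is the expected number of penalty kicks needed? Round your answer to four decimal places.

11.2000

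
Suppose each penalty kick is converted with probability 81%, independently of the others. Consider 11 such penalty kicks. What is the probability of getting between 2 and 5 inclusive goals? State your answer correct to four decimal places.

X ~ Binomial(11, 0.81); P(2 ≤ X ≤ 5) = Σ C(11,k) p^k (1−p)^(11−k) over k:
  k=2: C(11,2)·0.81^2·0.19^9 = 0.000012
  k=3: C(11,3)·0.81^3·0.19^8 = 0.000149
  k=4: C(11,4)·0.81^4·0.19^7 = 0.001270
  k=5: C(11,5)·0.81^5·0.19^6 = 0.007579
Total = 0.009009

0.0090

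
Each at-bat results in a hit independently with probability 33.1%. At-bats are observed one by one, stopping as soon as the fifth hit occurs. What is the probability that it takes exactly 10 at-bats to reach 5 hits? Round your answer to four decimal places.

Y = trial on which the fifth success occurs; negative binomial, r=5, p=0.331.
P(Y=10) = C(9,4) · p^5 · (1−p)^5
= 126 · 0.0039732 · 0.13401 = 0.067087

0.0671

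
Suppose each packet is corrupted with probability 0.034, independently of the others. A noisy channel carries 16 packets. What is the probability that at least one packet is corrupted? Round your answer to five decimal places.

P(at least one) = 1 − P(none) = 1 − (1 − 0.034)^16
= 1 − 0.5749552 = 0.4250448

0.42504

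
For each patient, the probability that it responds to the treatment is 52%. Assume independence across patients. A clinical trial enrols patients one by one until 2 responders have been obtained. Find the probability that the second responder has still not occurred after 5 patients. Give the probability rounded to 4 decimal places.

Needing more than 5 patients ⇔ fewer than 2 successes in the first 5. With X ~ Binomial(5, 0.52), P(Y > 5) = P(X ≤ 1).
  k=0: C(5,0)·0.52^0·0.48^5 = 0.025480
  k=1: C(5,1)·0.52^1·0.48^4 = 0.138019
P(X ≤ 1) = 0.163499

0.1635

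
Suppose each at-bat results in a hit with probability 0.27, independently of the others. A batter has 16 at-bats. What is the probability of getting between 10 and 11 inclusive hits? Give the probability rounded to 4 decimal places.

X ~ Binomial(16, 0.27); P(10 ≤ X ≤ 11) = Σ C(16,k) p^k (1−p)^(16−k) over k:
  k=10: C(16,10)·0.27^10·0.73^6 = 0.002495
  k=11: C(16,11)·0.27^11·0.73^5 = 0.000503
Total = 0.002999

0.0030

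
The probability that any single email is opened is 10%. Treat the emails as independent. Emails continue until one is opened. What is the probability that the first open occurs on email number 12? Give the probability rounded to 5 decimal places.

0.03138

Geometric (trials to first success), p = 0.10.
P(Y = 12) = (1−p)^11 · p = 0.31381 · 0.10 = 0.0313811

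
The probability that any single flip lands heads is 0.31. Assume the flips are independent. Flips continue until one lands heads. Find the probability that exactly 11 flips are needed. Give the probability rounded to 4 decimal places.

Geometric (trials to first success), p = 0.31.
P(Y = 11) = (1−p)^10 · p = 0.024462 · 0.31 = 0.007583

0.0076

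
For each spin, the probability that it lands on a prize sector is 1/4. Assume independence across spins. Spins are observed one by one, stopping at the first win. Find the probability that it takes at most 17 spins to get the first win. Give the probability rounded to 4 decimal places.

0.9925

Y = number of spins to the first success; geometric, p = 0.25.
P(Y ≤ 17) = 1 − (1−p)^17 = 1 − 0.007517 = 0.992483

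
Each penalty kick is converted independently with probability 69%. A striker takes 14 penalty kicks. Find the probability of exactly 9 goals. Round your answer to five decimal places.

X ~ Binomial(n=14, p=0.69).
P(X=9) = C(14,9) · p^9 · (1−p)^5
= 2002 · 0.035452 · 0.0028629 = 0.2031956

0.20320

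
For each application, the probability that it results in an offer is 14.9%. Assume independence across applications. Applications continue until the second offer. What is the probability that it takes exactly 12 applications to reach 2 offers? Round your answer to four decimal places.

0.0486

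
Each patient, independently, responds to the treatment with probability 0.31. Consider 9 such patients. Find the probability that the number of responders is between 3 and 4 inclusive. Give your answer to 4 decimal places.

X ~ Binomial(9, 0.31); P(3 ≤ X ≤ 4) = Σ C(9,k) p^k (1−p)^(9−k) over k:
  k=3: C(9,3)·0.31^3·0.69^6 = 0.270059
  k=4: C(9,4)·0.31^4·0.69^5 = 0.181996
Total = 0.452056

0.4521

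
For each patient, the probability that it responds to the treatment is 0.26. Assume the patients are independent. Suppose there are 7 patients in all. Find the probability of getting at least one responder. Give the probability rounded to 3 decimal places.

P(at least one) = 1 − P(none) = 1 − (1 − 0.26)^7
= 1 − 0.12151 = 0.87849

0.878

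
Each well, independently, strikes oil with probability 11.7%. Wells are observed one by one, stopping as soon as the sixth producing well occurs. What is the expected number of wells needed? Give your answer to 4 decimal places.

51.2821

Y = total wells until the sixth success; negative binomial with r=6, p=0.117.
E[Y] = r / p = 6 / 0.117 = 51.282051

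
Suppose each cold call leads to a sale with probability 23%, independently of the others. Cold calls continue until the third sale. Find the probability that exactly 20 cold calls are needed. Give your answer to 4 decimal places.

0.0245

Y = trial on which the third success occurs; negative binomial, r=3, p=0.23.
P(Y=20) = C(19,2) · p^3 · (1−p)^17
= 171 · 0.012167 · 0.011758 = 0.024464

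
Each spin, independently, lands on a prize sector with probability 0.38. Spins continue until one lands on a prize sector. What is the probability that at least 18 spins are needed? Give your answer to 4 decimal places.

Y = number of spins to the first success; geometric, p = 0.38.
P(Y > 17) = P(first 17 all fail) = (1−p)^17 = 0.000296

0.0003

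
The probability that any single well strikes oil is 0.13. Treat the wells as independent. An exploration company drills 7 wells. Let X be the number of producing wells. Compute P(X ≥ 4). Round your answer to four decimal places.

0.0072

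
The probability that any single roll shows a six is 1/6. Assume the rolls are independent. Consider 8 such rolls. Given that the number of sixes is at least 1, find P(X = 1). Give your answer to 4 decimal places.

X ~ Binomial(8, 0.166667). Want P(X=1 | X≥1) = P(X=1) / P(X≥1).
P(X=1) = C(8,1)·0.166667^1·0.833333^7 = 0.372109
P(X≥1) = 1 − 0.232568 = 0.767432
Ratio = 0.372109 / 0.767432 = 0.484875

0.4849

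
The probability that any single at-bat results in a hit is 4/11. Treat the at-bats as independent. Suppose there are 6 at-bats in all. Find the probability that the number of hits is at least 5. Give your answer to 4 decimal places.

0.0266

X ~ Binomial(6, 0.363636); P(X ≥ 5) = Σ C(6,k) p^k (1−p)^(6−k) over k:
  k=5: C(6,5)·0.363636^5·0.636364^1 = 0.024277
  k=6: C(6,6)·0.363636^6·0.636364^0 = 0.002312
Total = 0.026589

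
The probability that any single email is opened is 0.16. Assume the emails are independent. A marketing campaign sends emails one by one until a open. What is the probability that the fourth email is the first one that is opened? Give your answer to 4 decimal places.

0.0948

Geometric (trials to first success), p = 0.16.
P(Y = 4) = (1−p)^3 · p = 0.5927 · 0.16 = 0.094833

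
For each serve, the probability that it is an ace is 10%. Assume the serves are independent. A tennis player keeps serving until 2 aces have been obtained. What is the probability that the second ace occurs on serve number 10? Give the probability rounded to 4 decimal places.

Y = trial on which the second success occurs; negative binomial, r=2, p=0.10.
P(Y=10) = C(9,1) · p^2 · (1−p)^8
= 9 · 0.01 · 0.43047 = 0.038742

0.0387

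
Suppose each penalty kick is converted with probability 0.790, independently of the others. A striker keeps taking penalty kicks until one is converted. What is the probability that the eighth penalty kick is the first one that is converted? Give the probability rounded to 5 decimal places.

Geometric (trials to first success), p = 0.79.
P(Y = 8) = (1−p)^7 · p = 1.8011e-05 · 0.79 = 0.0000142

0.00001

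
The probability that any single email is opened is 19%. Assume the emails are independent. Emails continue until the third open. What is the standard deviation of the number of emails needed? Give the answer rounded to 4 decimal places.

8.2045

Y = total emails until the third success; negative binomial with r=3, p=0.19.
SD(Y) = √[r(1−p)/p²] = √(67.313019) = 8.204451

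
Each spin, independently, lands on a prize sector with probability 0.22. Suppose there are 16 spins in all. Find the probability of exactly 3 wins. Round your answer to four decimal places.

0.2359

X ~ Binomial(n=16, p=0.22).
P(X=3) = C(16,3) · p^3 · (1−p)^13
= 560 · 0.010648 · 0.039558 = 0.235877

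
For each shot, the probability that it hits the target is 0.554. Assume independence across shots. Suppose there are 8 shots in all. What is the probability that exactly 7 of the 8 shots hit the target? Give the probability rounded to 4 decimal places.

0.0571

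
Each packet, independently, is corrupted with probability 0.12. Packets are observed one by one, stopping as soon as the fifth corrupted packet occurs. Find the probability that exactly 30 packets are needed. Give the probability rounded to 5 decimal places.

0.02419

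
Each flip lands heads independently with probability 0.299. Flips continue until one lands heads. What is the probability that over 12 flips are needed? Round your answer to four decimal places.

0.0141

Y = number of flips to the first success; geometric, p = 0.299.
P(Y > 12) = P(first 12 all fail) = (1−p)^12 = 0.014080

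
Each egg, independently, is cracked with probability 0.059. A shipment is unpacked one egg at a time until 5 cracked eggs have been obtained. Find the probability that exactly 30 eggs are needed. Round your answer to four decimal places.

Y = trial on which the fifth success occurs; negative binomial, r=5, p=0.059.
P(Y=30) = C(29,4) · p^5 · (1−p)^25
= 23751 · 7.1492e-07 · 0.21865 = 0.003713

0.0037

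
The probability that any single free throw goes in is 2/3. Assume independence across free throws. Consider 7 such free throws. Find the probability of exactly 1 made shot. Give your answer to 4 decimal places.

X ~ Binomial(n=7, p=0.666667).
P(X=1) = C(7,1) · p^1 · (1−p)^6
= 7 · 0.66667 · 0.0013717 = 0.006401

0.0064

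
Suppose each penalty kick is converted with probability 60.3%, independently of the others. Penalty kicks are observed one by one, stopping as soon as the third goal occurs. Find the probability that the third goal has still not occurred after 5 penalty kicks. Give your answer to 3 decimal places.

0.312

Needing more than 5 penalty kicks ⇔ fewer than 3 successes in the first 5. With X ~ Binomial(5, 0.603), P(Y > 5) = P(X ≤ 2).
  k=0: C(5,0)·0.603^0·0.397^5 = 0.00986
  k=1: C(5,1)·0.603^1·0.397^4 = 0.07489
  k=2: C(5,2)·0.603^2·0.397^3 = 0.22751
P(X ≤ 2) = 0.31227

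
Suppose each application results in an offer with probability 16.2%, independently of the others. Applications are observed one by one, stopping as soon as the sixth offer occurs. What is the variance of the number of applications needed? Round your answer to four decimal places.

191.5866

Y = total applications until the sixth success; negative binomial with r=6, p=0.162.
Var(Y) = r(1−p)/p² = 6·0.838 / 0.162² = 191.586648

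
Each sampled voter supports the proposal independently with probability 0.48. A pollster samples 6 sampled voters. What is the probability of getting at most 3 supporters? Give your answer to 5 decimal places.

0.69296

X ~ Binomial(6, 0.48); P(X ≤ 3) = Σ C(6,k) p^k (1−p)^(6−k) over k:
  k=0: C(6,0)·0.48^0·0.52^6 = 0.0197706
  k=1: C(6,1)·0.48^1·0.52^5 = 0.1094988
  k=2: C(6,2)·0.48^2·0.52^4 = 0.2526894
  k=3: C(6,3)·0.48^3·0.52^3 = 0.3110024
Total = 0.6929612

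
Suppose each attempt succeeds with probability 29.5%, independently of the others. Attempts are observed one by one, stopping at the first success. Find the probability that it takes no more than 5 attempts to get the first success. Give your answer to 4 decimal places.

Y = number of attempts to the first success; geometric, p = 0.295.
P(Y ≤ 5) = 1 − (1−p)^5 = 1 − 0.174159 = 0.825841

0.8258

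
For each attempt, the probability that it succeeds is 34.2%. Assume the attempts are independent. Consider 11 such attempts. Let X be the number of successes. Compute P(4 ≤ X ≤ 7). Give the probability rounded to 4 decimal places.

X ~ Binomial(11, 0.342); P(4 ≤ X ≤ 7) = Σ C(11,k) p^k (1−p)^(11−k) over k:
  k=4: C(11,4)·0.342^4·0.658^7 = 0.241101
  k=5: C(11,5)·0.342^5·0.658^6 = 0.175440
  k=6: C(11,6)·0.342^6·0.658^5 = 0.091186
  k=7: C(11,7)·0.342^7·0.658^4 = 0.033853
Total = 0.541580

0.5416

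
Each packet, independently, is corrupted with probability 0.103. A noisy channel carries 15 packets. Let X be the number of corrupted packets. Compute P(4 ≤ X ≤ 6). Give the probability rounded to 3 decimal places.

0.060

X ~ Binomial(15, 0.103); P(4 ≤ X ≤ 6) = Σ C(15,k) p^k (1−p)^(15−k) over k:
  k=4: C(15,4)·0.103^4·0.897^11 = 0.04647
  k=5: C(15,5)·0.103^5·0.897^10 = 0.01174
  k=6: C(15,6)·0.103^6·0.897^9 = 0.00225
Total = 0.06046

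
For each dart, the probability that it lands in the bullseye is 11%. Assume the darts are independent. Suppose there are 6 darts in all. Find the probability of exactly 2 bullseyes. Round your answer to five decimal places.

0.11388

X ~ Binomial(n=6, p=0.11).
P(X=2) = C(6,2) · p^2 · (1−p)^4
= 15 · 0.0121 · 0.62742 = 0.1138772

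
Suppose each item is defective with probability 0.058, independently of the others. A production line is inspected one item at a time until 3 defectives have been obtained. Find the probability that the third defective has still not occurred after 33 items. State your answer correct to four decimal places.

0.7007

Needing more than 33 items ⇔ fewer than 3 successes in the first 33. With X ~ Binomial(33, 0.058), P(Y > 33) = P(X ≤ 2).
  k=0: C(33,0)·0.058^0·0.942^33 = 0.139213
  k=1: C(33,1)·0.058^1·0.942^32 = 0.282860
  k=2: C(33,2)·0.058^2·0.942^31 = 0.278656
P(X ≤ 2) = 0.700728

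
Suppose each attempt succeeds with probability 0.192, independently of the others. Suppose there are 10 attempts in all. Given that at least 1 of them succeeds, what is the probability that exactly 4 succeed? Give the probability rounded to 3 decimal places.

0.090

X ~ Binomial(10, 0.192). Want P(X=4 | X≥1) = P(X=4) / P(X≥1).
P(X=4) = C(10,4)·0.192^4·0.808^6 = 0.07941
P(X≥1) = 1 − 0.11861 = 0.88139
Ratio = 0.07941 / 0.88139 = 0.09010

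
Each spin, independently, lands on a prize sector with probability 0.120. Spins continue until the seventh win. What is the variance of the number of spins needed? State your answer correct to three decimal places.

Y = total spins until the seventh success; negative binomial with r=7, p=0.12.
Var(Y) = r(1−p)/p² = 7·0.88 / 0.12² = 427.77778

427.778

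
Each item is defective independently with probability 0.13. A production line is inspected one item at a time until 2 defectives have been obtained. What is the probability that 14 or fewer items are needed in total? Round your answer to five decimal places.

0.55995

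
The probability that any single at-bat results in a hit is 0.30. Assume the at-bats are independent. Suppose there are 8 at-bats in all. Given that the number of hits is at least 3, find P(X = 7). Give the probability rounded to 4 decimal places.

X ~ Binomial(8, 0.30). Want P(X=7 | X≥3) = P(X=7) / P(X≥3).
P(X=7) = C(8,7)·0.30^7·0.70^1 = 0.001225
P(X≥3) = 1 − 0.057648 − 0.197650 − 0.296475 = 0.448226
Ratio = 0.001225 / 0.448226 = 0.002732

0.0027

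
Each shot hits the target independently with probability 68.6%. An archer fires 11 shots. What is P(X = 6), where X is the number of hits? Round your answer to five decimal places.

0.14697

X ~ Binomial(n=11, p=0.686).
P(X=6) = C(11,6) · p^6 · (1−p)^5
= 462 · 0.10422 · 0.0030524 = 0.1469721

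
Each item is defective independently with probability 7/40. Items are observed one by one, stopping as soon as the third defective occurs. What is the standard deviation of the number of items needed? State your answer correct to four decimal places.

8.9898

Y = total items until the third success; negative binomial with r=3, p=0.175.
SD(Y) = √[r(1−p)/p²] = √(80.816327) = 8.989790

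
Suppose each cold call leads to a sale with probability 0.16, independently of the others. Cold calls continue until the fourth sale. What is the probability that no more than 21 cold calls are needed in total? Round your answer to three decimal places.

Finishing within 21 cold calls ⇔ at least 4 successes in the first 21. With X ~ Binomial(21, 0.16), P(Y ≤ 21) = 1 − P(X ≤ 3).
  k=0: C(21,0)·0.16^0·0.84^21 = 0.02570
  k=1: C(21,1)·0.16^1·0.84^20 = 0.10278
  k=2: C(21,2)·0.16^2·0.84^19 = 0.19578
  k=3: C(21,3)·0.16^3·0.84^18 = 0.23618
1 − 0.56044 = 0.43956

0.440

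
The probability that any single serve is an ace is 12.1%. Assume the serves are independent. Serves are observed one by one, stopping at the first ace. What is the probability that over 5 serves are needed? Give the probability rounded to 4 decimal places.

Y = number of serves to the first success; geometric, p = 0.121.
P(Y > 5) = P(first 5 all fail) = (1−p)^5 = 0.524740

0.5247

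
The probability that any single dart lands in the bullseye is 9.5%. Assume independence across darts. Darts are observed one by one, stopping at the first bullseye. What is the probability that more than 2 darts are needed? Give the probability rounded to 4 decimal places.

0.8190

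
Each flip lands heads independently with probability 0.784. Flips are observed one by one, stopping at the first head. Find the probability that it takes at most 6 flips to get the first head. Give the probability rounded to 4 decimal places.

Y = number of flips to the first success; geometric, p = 0.784.
P(Y ≤ 6) = 1 − (1−p)^6 = 1 − 0.000102 = 0.999898

0.9999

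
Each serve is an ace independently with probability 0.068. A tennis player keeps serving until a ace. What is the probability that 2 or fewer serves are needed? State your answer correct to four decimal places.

0.1314

Y = number of serves to the first success; geometric, p = 0.068.
P(Y ≤ 2) = 1 − (1−p)^2 = 1 − 0.868624 = 0.131376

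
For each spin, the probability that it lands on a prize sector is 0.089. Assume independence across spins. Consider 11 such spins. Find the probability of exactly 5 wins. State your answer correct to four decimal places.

X ~ Binomial(n=11, p=0.089).
P(X=5) = C(11,5) · p^5 · (1−p)^6
= 462 · 5.5841e-06 · 0.57162 = 0.001475

0.0015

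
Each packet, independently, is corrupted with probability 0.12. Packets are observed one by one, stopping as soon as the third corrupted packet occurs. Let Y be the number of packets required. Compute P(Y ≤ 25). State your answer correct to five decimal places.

Finishing within 25 packets ⇔ at least 3 successes in the first 25. With X ~ Binomial(25, 0.12), P(Y ≤ 25) = 1 − P(X ≤ 2).
  k=0: C(25,0)·0.12^0·0.88^25 = 0.0409324
  k=1: C(25,1)·0.12^1·0.88^24 = 0.1395421
  k=2: C(25,2)·0.12^2·0.88^23 = 0.2283417
1 − 0.4088162 = 0.5911838

0.59118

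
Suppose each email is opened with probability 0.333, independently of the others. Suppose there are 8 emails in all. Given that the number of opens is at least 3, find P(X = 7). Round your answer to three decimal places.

0.005

X ~ Binomial(8, 0.333). Want P(X=7 | X≥3) = P(X=7) / P(X≥3).
P(X=7) = C(8,7)·0.333^7·0.667^1 = 0.00242
P(X≥3) = 1 − 0.03917 − 0.15646 − 0.27340 = 0.53096
Ratio = 0.00242 / 0.53096 = 0.00456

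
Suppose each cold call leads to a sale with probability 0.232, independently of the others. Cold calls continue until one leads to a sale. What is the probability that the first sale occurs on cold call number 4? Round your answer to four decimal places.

0.1051

Geometric (trials to first success), p = 0.232.
P(Y = 4) = (1−p)^3 · p = 0.45298 · 0.232 = 0.105092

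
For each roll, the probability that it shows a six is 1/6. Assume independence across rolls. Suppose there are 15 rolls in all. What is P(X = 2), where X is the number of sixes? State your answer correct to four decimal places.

X ~ Binomial(n=15, p=0.166667).
P(X=2) = C(15,2) · p^2 · (1−p)^13
= 105 · 0.027778 · 0.093464 = 0.272603

0.2726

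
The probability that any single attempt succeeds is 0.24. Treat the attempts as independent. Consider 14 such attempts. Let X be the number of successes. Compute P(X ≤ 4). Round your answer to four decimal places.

0.7703

X ~ Binomial(14, 0.24); P(X ≤ 4) = Σ C(14,k) p^k (1−p)^(14−k) over k:
  k=0: C(14,0)·0.24^0·0.76^14 = 0.021448
  k=1: C(14,1)·0.24^1·0.76^13 = 0.094823
  k=2: C(14,2)·0.24^2·0.76^12 = 0.194638
  k=3: C(14,3)·0.24^3·0.76^11 = 0.245858
  k=4: C(14,4)·0.24^4·0.76^10 = 0.213508
Total = 0.770276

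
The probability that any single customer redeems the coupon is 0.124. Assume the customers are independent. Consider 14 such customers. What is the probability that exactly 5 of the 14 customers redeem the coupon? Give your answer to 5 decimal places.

0.01783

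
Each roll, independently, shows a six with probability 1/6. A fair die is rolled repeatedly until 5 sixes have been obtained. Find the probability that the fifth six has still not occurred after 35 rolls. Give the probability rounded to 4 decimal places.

0.2843

Needing more than 35 rolls ⇔ fewer than 5 successes in the first 35. With X ~ Binomial(35, 0.166667), P(Y > 35) = P(X ≤ 4).
  k=0: C(35,0)·0.166667^0·0.833333^35 = 0.001693
  k=1: C(35,1)·0.166667^1·0.833333^34 = 0.011851
  k=2: C(35,2)·0.166667^2·0.833333^33 = 0.040293
  k=3: C(35,3)·0.166667^3·0.833333^32 = 0.088645
  k=4: C(35,4)·0.166667^4·0.833333^31 = 0.141833
P(X ≤ 4) = 0.284315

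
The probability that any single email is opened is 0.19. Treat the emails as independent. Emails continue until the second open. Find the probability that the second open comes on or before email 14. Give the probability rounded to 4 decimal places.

0.7758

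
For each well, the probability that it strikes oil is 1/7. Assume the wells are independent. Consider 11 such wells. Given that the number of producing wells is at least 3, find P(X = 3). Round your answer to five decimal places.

0.70138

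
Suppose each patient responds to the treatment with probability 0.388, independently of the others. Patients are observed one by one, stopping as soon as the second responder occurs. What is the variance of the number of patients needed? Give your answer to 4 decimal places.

8.1305

Y = total patients until the second success; negative binomial with r=2, p=0.388.
Var(Y) = r(1−p)/p² = 2·0.612 / 0.388² = 8.130513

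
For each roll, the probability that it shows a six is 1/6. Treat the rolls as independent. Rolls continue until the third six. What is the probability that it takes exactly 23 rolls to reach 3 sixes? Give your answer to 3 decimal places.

Y = trial on which the third success occurs; negative binomial, r=3, p=0.166667.
P(Y=23) = C(22,2) · p^3 · (1−p)^20
= 231 · 0.0046296 · 0.026084 = 0.02790

0.028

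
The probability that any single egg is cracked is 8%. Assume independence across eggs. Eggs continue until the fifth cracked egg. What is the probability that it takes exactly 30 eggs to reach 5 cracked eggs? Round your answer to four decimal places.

0.0097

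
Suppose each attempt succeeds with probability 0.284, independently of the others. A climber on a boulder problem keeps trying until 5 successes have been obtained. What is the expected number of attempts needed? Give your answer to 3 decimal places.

Y = total attempts until the fifth success; negative binomial with r=5, p=0.284.
E[Y] = r / p = 5 / 0.284 = 17.60563

17.606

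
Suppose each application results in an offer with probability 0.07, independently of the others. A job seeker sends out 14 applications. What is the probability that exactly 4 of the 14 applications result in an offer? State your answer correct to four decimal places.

0.0116

X ~ Binomial(n=14, p=0.07).
P(X=4) = C(14,4) · p^4 · (1−p)^10
= 1001 · 2.401e-05 · 0.48398 = 0.011632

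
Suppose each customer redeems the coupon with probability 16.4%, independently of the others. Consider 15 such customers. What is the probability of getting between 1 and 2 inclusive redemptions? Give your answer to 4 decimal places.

X ~ Binomial(15, 0.164); P(1 ≤ X ≤ 2) = Σ C(15,k) p^k (1−p)^(15−k) over k:
  k=1: C(15,1)·0.164^1·0.836^14 = 0.200366
  k=2: C(15,2)·0.164^2·0.836^13 = 0.275143
Total = 0.475509

0.4755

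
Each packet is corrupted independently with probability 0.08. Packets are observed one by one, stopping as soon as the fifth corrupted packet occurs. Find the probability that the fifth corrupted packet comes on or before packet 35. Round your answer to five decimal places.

Finishing within 35 packets ⇔ at least 5 successes in the first 35. With X ~ Binomial(35, 0.08), P(Y ≤ 35) = 1 − P(X ≤ 4).
  k=0: C(35,0)·0.08^0·0.92^35 = 0.0540224
  k=1: C(35,1)·0.08^1·0.92^34 = 0.1644160
  k=2: C(35,2)·0.08^2·0.92^33 = 0.2430498
  k=3: C(35,3)·0.08^3·0.92^32 = 0.2324824
  k=4: C(35,4)·0.08^4·0.92^31 = 0.1617269
1 − 0.8556975 = 0.1443025

0.14430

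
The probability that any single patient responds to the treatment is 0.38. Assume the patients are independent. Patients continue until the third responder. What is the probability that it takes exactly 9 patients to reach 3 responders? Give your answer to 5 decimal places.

Y = trial on which the third success occurs; negative binomial, r=3, p=0.38.
P(Y=9) = C(8,2) · p^3 · (1−p)^6
= 28 · 0.054872 · 0.0568 = 0.0872688

0.08727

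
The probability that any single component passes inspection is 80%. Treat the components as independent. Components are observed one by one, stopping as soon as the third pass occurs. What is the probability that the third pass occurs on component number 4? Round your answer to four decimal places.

0.3072

Y = trial on which the third success occurs; negative binomial, r=3, p=0.80.
P(Y=4) = C(3,2) · p^3 · (1−p)^1
= 3 · 0.512 · 0.2 = 0.307200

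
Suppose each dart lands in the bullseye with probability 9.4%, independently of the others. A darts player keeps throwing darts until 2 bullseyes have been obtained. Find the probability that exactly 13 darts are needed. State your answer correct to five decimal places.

Y = trial on which the second success occurs; negative binomial, r=2, p=0.094.
P(Y=13) = C(12,1) · p^2 · (1−p)^11
= 12 · 0.008836 · 0.33761 = 0.0357970

0.03580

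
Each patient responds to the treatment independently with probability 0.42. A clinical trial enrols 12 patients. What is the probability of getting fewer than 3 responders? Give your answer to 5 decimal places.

0.06420

X ~ Binomial(12, 0.42); P(X ≤ 2) = Σ C(12,k) p^k (1−p)^(12−k) over k:
  k=0: C(12,0)·0.42^0·0.58^12 = 0.0014492
  k=1: C(12,1)·0.42^1·0.58^11 = 0.0125933
  k=2: C(12,2)·0.42^2·0.58^10 = 0.0501559
Total = 0.0641984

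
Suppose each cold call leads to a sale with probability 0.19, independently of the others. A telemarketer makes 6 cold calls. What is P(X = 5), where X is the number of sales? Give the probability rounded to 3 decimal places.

0.001

X ~ Binomial(n=6, p=0.19).
P(X=5) = C(6,5) · p^5 · (1−p)^1
= 6 · 0.00024761 · 0.81 = 0.00120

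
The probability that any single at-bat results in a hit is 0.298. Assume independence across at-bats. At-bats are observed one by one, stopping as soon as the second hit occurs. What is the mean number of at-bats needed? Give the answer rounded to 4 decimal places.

6.7114

Y = total at-bats until the second success; negative binomial with r=2, p=0.298.
E[Y] = r / p = 2 / 0.298 = 6.711409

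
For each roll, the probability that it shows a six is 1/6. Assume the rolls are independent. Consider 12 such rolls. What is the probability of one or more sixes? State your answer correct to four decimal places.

0.8878

P(at least one) = 1 − P(none) = 1 − (1 − 0.166667)^12
= 1 − 0.112157 = 0.887843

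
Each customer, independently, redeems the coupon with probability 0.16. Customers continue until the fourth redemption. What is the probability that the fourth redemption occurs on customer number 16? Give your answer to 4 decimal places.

0.0368

Y = trial on which the fourth success occurs; negative binomial, r=4, p=0.16.
P(Y=16) = C(15,3) · p^4 · (1−p)^12
= 455 · 0.00065536 · 0.12341 = 0.036800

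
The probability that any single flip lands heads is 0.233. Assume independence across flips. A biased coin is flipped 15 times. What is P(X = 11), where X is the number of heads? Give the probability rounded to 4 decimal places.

X ~ Binomial(n=15, p=0.233).
P(X=11) = C(15,11) · p^11 · (1−p)^4
= 1365 · 1.0988e-07 · 0.34608 = 0.000052

0.0001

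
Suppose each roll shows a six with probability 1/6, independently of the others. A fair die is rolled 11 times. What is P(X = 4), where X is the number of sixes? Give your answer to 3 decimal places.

X ~ Binomial(n=11, p=0.166667).
P(X=4) = C(11,4) · p^4 · (1−p)^7
= 330 · 0.0007716 · 0.27908 = 0.07106

0.071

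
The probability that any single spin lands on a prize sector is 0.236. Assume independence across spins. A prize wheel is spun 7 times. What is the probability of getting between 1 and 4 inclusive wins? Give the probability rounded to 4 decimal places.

X ~ Binomial(7, 0.236); P(1 ≤ X ≤ 4) = Σ C(7,k) p^k (1−p)^(7−k) over k:
  k=1: C(7,1)·0.236^1·0.764^6 = 0.328526
  k=2: C(7,2)·0.236^2·0.764^5 = 0.304446
  k=3: C(7,3)·0.236^3·0.764^4 = 0.156739
  k=4: C(7,4)·0.236^4·0.764^3 = 0.048417
Total = 0.838128

0.8381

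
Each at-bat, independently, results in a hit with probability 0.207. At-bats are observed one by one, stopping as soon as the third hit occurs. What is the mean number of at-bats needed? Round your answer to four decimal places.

14.4928

Y = total at-bats until the third success; negative binomial with r=3, p=0.207.
E[Y] = r / p = 3 / 0.207 = 14.492754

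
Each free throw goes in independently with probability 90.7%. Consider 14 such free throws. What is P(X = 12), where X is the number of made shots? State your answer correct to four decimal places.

0.2439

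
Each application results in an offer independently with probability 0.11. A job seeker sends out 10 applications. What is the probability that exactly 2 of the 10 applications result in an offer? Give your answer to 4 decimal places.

0.2143

X ~ Binomial(n=10, p=0.11).
P(X=2) = C(10,2) · p^2 · (1−p)^8
= 45 · 0.0121 · 0.39366 = 0.214347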